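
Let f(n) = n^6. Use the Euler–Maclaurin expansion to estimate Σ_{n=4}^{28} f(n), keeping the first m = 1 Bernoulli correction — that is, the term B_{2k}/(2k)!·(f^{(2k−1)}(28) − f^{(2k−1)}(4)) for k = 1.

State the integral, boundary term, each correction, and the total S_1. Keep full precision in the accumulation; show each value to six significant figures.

The integral term ∫_4^28 x^6 dx = 1.92756e+09.
Boundary: ½(f(4) + f(28)) = ½(4096.00 + 4.81890e+08) = 2.40947e+08.
Running total after boundary: 2.16851e+09.
k=1: B_{2}/(2)! × [f^{(1)}(28) − f^{(1)}(4)] = 1/12 × (1.03262e+08 − 6144.00) = 8.60467e+06.

S_1 ≈ 2.17711e+09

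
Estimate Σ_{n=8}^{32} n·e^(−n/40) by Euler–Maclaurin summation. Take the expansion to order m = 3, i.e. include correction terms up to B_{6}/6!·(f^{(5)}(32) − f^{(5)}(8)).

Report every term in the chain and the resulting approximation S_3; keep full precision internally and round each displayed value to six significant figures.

The integral term ∫_8^32 x·e^(−x/40) dx = 277.896.
Boundary: ½(f(8) + f(32)) = ½(6.54985 + 14.3785) = 10.4642.
So far: 288.360.
Correction k=1: B_{2}/2! · (f^{(1)}(32) − f^{(1)}(8)) = 1/12 · (0.0898658 − 0.654985) = -0.0470932.
After k=1: 288.313.
Correction k=2: B_{4}/4! · (f^{(3)}(32) − f^{(3)}(8)) = −1/720 · (0.000617827 − 0.00143278) = 1.13188e-06.
After k=2: 288.313.
Correction k=3: B_{6}/6! · (f^{(5)}(32) − f^{(5)}(8)) = 1/30240 · (7.37180e-07 − 1.53512e-06) = -2.63869e-11.

S_3 ≈ 288.313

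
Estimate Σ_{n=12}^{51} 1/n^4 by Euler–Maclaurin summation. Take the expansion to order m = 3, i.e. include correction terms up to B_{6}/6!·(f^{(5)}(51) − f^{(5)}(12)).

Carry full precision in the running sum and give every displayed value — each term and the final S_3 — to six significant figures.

The integral term ∫_12^51 1/x^4 dx = 0.000190388.
½[f(12) + f(51)] = ½[4.82253e-05 + 1.47815e-07] = 2.41866e-05.
So far: 0.000214575.
k=1: B_{2}/(2)! × [f^{(1)}(51) − f^{(1)}(12)] = 1/12 × (-1.15934e-08 − (-1.60751e-05)) = 1.33863e-06.
Partial sum through k=1: 0.000215914.
k=2: B_{4}/(4)! × [f^{(3)}(51) − f^{(3)}(12)] = −1/720 × (-1.33718e-10 − (-3.34898e-06)) = -4.65118e-09.
Partial sum through k=2: 0.000215909.
k=3: B_{6}/(6)! × [f^{(5)}(51) − f^{(5)}(12)] = 1/30240 × (-2.87897e-12 − (-1.30238e-06)) = 4.30681e-11.

S_3 ≈ 0.000215909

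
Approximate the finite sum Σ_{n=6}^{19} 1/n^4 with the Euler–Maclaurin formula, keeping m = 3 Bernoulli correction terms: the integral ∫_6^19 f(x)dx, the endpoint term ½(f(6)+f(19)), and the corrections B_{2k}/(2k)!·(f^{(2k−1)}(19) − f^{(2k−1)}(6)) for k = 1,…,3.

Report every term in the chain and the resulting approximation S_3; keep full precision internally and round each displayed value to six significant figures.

Integral: ∫_6^19 1/x^4 dx = 0.00149461.
½[f(6) + f(19)] = ½[0.000771605 + 7.67336e-06] = 0.000389639.
So far: 0.00188425.
k=1: B_{2}/(2)! × [f^{(1)}(19) − f^{(1)}(6)] = 1/12 × (-1.61544e-06 − (-0.000514403)) = 4.27323e-05.
Partial sum through k=1: 0.00192698.
k=2: B_{4}/(4)! × [f^{(3)}(19) − f^{(3)}(6)] = −1/720 × (-1.34247e-07 − (-0.000428669)) = -5.95188e-07.
Partial sum through k=2: 0.00192639.
k=3: B_{6}/(6)! × [f^{(5)}(19) − f^{(5)}(6)] = 1/30240 × (-2.08251e-08 − (-0.000666819)) = 2.20502e-08.

S_3 ≈ 0.00192641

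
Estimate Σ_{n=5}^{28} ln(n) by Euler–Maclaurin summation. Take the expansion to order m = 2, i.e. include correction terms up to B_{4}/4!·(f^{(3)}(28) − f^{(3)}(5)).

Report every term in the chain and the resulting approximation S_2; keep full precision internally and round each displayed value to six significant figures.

Integral: ∫_5^28 ln(x) dx = 62.2545.
Boundary: ½(f(5) + f(28)) = ½(1.60944 + 3.33220) = 2.47082.
Integral + boundary = 64.7254.
k=1: B_{2}/(2)! × [f^{(1)}(28) − f^{(1)}(5)] = 1/12 × (0.0357143 − 0.200000) = -0.0136905.
Partial sum through k=1: 64.7117.
k=2: B_{4}/(4)! × [f^{(3)}(28) − f^{(3)}(5)] = −1/720 × (9.11079e-05 − 0.0160000) = 2.20957e-05.

S_2 ≈ 64.7117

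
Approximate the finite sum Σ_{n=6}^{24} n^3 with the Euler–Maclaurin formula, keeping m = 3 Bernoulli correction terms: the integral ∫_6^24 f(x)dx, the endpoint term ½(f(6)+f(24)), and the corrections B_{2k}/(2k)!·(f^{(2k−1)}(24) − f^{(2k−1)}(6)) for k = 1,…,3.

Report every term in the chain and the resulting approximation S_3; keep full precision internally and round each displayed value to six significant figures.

S_3 ≈ 89775.0

Integral: ∫_6^24 x^3 dx = 82620.0.
½[f(6) + f(24)] = ½[216.000 + 13824.0] = 7020.00.
Integral + boundary = 89640.0.
Correction k=1: B_{2}/2! · (f^{(1)}(24) − f^{(1)}(6)) = 1/12 · (1728.00 − 108.000) = 135.000.
Running total after k=1: 89775.0.
Correction k=2: B_{4}/4! · (f^{(3)}(24) − f^{(3)}(6)) = −1/720 · (6.00000 − 6.00000) = 0.00000.
Running total after k=2: 89775.0.
Correction k=3: B_{6}/6! · (f^{(5)}(24) − f^{(5)}(6)) = 1/30240 · (0.00000 − 0.00000) = 0.00000.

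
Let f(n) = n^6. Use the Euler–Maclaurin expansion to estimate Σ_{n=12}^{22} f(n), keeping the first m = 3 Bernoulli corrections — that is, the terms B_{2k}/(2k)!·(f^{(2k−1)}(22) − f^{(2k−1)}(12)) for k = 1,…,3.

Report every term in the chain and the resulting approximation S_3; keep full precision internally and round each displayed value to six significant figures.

The integral term ∫_12^22 x^6 dx = 3.51218e+08.
Boundary: ½(f(12) + f(22)) = ½(2.98598e+06 + 1.13380e+08) = 5.81829e+07.
Running total after boundary: 4.09401e+08.
k=1: B_{2}/(2)! × [f^{(1)}(22) − f^{(1)}(12)] = 1/12 × (3.09218e+07 − 1.49299e+06) = 2.45240e+06.
Running total after k=1: 4.11853e+08.
k=2: B_{4}/(4)! × [f^{(3)}(22) − f^{(3)}(12)] = −1/720 × (1.27776e+06 − 207360) = -1486.67.
Running total after k=2: 4.11852e+08.
k=3: B_{6}/(6)! × [f^{(5)}(22) − f^{(5)}(12)] = 1/30240 × (15840.0 − 8640.00) = 0.238095.

S_3 ≈ 4.11852e+08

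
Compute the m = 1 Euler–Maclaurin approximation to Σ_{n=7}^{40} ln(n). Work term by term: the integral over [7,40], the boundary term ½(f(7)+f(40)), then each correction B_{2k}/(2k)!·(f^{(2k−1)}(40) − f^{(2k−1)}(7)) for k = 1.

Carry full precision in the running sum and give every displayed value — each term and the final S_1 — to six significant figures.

Integral: ∫_7^40 ln(x) dx = 100.934.
½[f(7) + f(40)] = ½[1.94591 + 3.68888] = 2.81739.
Running total after boundary: 103.751.
k=1: B_{2}/(2)! × [f^{(1)}(40) − f^{(1)}(7)] = 1/12 × (0.0250000 − 0.142857) = -0.00982143.

S_1 ≈ 103.741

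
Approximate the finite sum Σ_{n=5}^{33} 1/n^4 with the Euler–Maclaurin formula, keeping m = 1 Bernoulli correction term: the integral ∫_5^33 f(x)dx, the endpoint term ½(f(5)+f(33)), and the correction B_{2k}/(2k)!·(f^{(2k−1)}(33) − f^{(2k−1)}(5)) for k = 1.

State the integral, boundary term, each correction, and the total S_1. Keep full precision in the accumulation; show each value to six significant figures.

∫_5^33 1/x^4 dx evaluates to 0.00265739.
Endpoint term: (f(5) + f(33))/2 = (0.00160000 + 8.43226e-07)/2 = 0.000800422.
So far: 0.00345781.
k=1: B_{2}/(2)! × [f^{(1)}(33) − f^{(1)}(5)] = 1/12 × (-1.02209e-07 − (-0.00128000)) = 0.000106658.

S_1 ≈ 0.00356447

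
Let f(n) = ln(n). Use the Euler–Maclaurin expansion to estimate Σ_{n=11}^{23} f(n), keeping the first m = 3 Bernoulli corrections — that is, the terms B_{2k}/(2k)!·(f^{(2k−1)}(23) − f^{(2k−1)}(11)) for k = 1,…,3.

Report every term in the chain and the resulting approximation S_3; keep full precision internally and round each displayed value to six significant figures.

Integral: ∫_11^23 ln(x) dx = 33.7395.
½[f(11) + f(23)] = ½[2.39790 + 3.13549] = 2.76669.
Running total after boundary: 36.5062.
Correction k=1: B_{2}/2! · (f^{(1)}(23) − f^{(1)}(11)) = 1/12 · (0.0434783 − 0.0909091) = -0.00395257.
Running total after k=1: 36.5023.
Correction k=2: B_{4}/4! · (f^{(3)}(23) − f^{(3)}(11)) = −1/720 · (0.000164379 − 0.00150263) = 1.85868e-06.
Running total after k=2: 36.5023.
Correction k=3: B_{6}/6! · (f^{(5)}(23) − f^{(5)}(11)) = 1/30240 · (3.72883e-06 − 0.000149021) = -4.80464e-09.

S_3 ≈ 36.5023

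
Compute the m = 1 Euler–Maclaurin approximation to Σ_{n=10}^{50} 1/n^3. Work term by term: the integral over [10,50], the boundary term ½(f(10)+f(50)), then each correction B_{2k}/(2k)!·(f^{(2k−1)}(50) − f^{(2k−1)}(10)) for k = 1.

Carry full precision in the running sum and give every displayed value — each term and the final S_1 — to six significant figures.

Integral: ∫_10^50 1/x^3 dx = 0.00480000.
Boundary: ½(f(10) + f(50)) = ½(0.00100000 + 8.00000e-06) = 0.000504000.
So far: 0.00530400.
Correction k=1: B_{2}/2! · (f^{(1)}(50) − f^{(1)}(10)) = 1/12 · (-4.80000e-07 − (-0.000300000)) = 2.49600e-05.

S_1 ≈ 0.00532896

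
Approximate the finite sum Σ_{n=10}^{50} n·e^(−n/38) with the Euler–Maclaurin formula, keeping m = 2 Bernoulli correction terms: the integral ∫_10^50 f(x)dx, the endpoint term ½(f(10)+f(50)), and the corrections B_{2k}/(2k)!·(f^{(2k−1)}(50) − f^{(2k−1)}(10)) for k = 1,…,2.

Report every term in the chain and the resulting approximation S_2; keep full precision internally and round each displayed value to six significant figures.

S_2 ≈ 515.390

∫_10^50 x·e^(−x/38) dx evaluates to 504.894.
½[f(10) + f(50)] = ½[7.68621 + 13.4131] = 10.5497.
So far: 515.444.
Order-1 term: 1/12 · (-0.0847145 − 0.566352) = -0.0542555.
After k=1: 515.390.
Order-2 term: −1/720 · (0.000312888 − 0.00145678) = 1.58874e-06.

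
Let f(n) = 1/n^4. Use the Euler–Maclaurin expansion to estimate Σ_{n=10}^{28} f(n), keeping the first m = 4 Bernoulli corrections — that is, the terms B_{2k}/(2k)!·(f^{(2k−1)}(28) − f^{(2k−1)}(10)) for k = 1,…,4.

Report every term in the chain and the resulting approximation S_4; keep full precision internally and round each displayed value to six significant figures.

S_4 ≈ 0.000372260

∫_10^28 1/x^4 dx evaluates to 0.000318149.
½[f(10) + f(28)] = ½[0.000100000 + 1.62693e-06] = 5.08135e-05.
Integral + boundary = 0.000368962.
k=1: B_{2}/(2)! × [f^{(1)}(28) − f^{(1)}(10)] = 1/12 × (-2.32418e-07 − (-4.00000e-05)) = 3.31397e-06.
Running total after k=1: 0.000372276.
k=2: B_{4}/(4)! × [f^{(3)}(28) − f^{(3)}(10)] = −1/720 × (-8.89355e-09 − (-1.20000e-05)) = -1.66543e-08.
Running total after k=2: 0.000372259.
k=3: B_{6}/(6)! × [f^{(5)}(28) − f^{(5)}(10)] = 1/30240 × (-6.35253e-10 − (-6.72000e-06)) = 2.22201e-10.
Running total after k=3: 0.000372260.
k=4: B_{8}/(8)! × [f^{(7)}(28) − f^{(7)}(10)] = −1/1209600 × (-7.29245e-11 − (-6.04800e-06)) = -4.99994e-12.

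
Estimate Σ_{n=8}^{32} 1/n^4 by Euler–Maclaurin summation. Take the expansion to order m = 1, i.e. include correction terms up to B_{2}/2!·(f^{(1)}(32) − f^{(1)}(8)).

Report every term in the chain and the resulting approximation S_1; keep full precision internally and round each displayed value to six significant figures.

∫_8^32 1/x^4 dx evaluates to 0.000640869.
Endpoint term: (f(8) + f(32))/2 = (0.000244141 + 9.53674e-07)/2 = 0.000122547.
Integral + boundary = 0.000763416.
k=1: B_{2}/(2)! × [f^{(1)}(32) − f^{(1)}(8)] = 1/12 × (-1.19209e-07 − (-0.000122070)) = 1.01626e-05.

S_1 ≈ 0.000773579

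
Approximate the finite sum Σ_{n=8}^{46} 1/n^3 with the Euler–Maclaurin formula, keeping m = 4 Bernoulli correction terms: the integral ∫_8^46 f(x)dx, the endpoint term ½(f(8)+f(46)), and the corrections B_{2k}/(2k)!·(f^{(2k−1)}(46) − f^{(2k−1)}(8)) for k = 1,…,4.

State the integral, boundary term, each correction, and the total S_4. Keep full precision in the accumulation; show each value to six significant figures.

S_4 ≈ 0.00861857

Integral: ∫_8^46 1/x^3 dx = 0.00757621.
Endpoint term: (f(8) + f(46))/2 = (0.00195312 + 1.02737e-05)/2 = 0.000981699.
So far: 0.00855790.
k=1: B_{2}/(2)! × [f^{(1)}(46) − f^{(1)}(8)] = 1/12 × (-6.70023e-07 − (-0.000732422)) = 6.09793e-05.
After k=1: 0.00861888.
k=2: B_{4}/(4)! × [f^{(3)}(46) − f^{(3)}(8)] = −1/720 × (-6.33292e-09 − (-0.000228882)) = -3.17883e-07.
After k=2: 0.00861857.
k=3: B_{6}/(6)! × [f^{(5)}(46) − f^{(5)}(8)] = 1/30240 × (-1.25701e-10 − (-0.000150204)) = 4.96705e-09.
After k=3: 0.00861857.
k=4: B_{8}/(8)! × [f^{(7)}(46) − f^{(7)}(8)] = −1/1209600 × (-4.27715e-12 − (-0.000168979)) = -1.39698e-10.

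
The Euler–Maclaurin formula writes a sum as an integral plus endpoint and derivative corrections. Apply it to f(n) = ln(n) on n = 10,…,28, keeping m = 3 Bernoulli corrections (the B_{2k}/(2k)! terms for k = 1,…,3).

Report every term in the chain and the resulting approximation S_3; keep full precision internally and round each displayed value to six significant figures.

∫_10^28 ln(x) dx evaluates to 52.2759.
½[f(10) + f(28)] = ½[2.30259 + 3.33220] = 2.81739.
Running total after boundary: 55.0933.
Order-1 term: 1/12 · (0.0357143 − 0.100000) = -0.00535714.
Running total after k=1: 55.0879.
Order-2 term: −1/720 · (9.11079e-05 − 0.00200000) = 2.65124e-06.
Running total after k=2: 55.0879.
Order-3 term: 1/30240 · (1.39451e-06 − 0.000240000) = -7.89039e-09.

S_3 ≈ 55.0879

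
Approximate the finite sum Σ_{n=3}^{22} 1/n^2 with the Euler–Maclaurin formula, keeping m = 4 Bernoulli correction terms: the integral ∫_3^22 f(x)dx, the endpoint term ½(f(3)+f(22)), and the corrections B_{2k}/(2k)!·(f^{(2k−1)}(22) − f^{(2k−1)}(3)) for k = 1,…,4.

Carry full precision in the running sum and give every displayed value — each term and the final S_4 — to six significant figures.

The integral term ∫_3^22 1/x^2 dx = 0.287879.
Endpoint term: (f(3) + f(22))/2 = (0.111111 + 0.00206612)/2 = 0.0565886.
So far: 0.344467.
k=1: B_{2}/(2)! × [f^{(1)}(22) − f^{(1)}(3)] = 1/12 × (-0.000187829 − (-0.0740741)) = 0.00615719.
Running total after k=1: 0.350625.
k=2: B_{4}/(4)! × [f^{(3)}(22) − f^{(3)}(3)] = −1/720 × (-4.65691e-06 − (-0.0987654)) = -0.000137168.
Running total after k=2: 0.350487.
k=3: B_{6}/(6)! × [f^{(5)}(22) − f^{(5)}(3)] = 1/30240 × (-2.88651e-07 − (-0.329218)) = 1.08868e-05.
Running total after k=3: 0.350498.
k=4: B_{8}/(8)! × [f^{(7)}(22) − f^{(7)}(3)] = −1/1209600 × (-3.33977e-08 − (-2.04847)) = -1.69351e-06.

S_4 ≈ 0.350497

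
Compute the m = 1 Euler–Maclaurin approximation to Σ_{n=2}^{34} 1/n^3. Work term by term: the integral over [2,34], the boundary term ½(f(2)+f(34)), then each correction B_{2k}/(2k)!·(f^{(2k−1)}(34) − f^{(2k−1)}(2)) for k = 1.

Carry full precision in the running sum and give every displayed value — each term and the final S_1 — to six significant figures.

Integral: ∫_2^34 1/x^3 dx = 0.124567.
Boundary: ½(f(2) + f(34)) = ½(0.125000 + 2.54427e-05) = 0.0625127.
Integral + boundary = 0.187080.
k=1: B_{2}/(2)! × [f^{(1)}(34) − f^{(1)}(2)] = 1/12 × (-2.24494e-06 − (-0.187500)) = 0.0156248.

S_1 ≈ 0.202705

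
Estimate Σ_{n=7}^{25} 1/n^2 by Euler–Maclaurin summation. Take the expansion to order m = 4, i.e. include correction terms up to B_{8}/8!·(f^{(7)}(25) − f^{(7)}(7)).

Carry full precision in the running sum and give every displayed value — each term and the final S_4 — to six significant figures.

S_4 ≈ 0.114335

∫_7^25 1/x^2 dx evaluates to 0.102857.
½[f(7) + f(25)] = ½[0.0204082 + 0.00160000] = 0.0110041.
Integral + boundary = 0.113861.
k=1: B_{2}/(2)! × [f^{(1)}(25) − f^{(1)}(7)] = 1/12 × (-0.000128000 − (-0.00583090)) = 0.000475242.
Partial sum through k=1: 0.114336.
k=2: B_{4}/(4)! × [f^{(3)}(25) − f^{(3)}(7)] = −1/720 × (-2.45760e-06 − (-0.00142798)) = -1.97989e-06.
Partial sum through k=2: 0.114334.
k=3: B_{6}/(6)! × [f^{(5)}(25) − f^{(5)}(7)] = 1/30240 × (-1.17965e-07 − (-0.000874271)) = 2.89072e-08.
Partial sum through k=3: 0.114335.
k=4: B_{8}/(8)! × [f^{(7)}(25) − f^{(7)}(7)] = −1/1209600 × (-1.05696e-08 − (-0.000999167)) = -8.26022e-10.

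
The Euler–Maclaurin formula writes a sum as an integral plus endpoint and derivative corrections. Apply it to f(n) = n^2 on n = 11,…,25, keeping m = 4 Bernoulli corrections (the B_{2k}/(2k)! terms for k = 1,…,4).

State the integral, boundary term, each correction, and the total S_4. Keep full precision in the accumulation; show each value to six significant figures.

The integral term ∫_11^25 x^2 dx = 4764.67.
½[f(11) + f(25)] = ½[121.000 + 625.000] = 373.000.
So far: 5137.67.
Correction k=1: B_{2}/2! · (f^{(1)}(25) − f^{(1)}(11)) = 1/12 · (50.0000 − 22.0000) = 2.33333.
Partial sum through k=1: 5140.00.
Correction k=2: B_{4}/4! · (f^{(3)}(25) − f^{(3)}(11)) = −1/720 · (0.00000 − 0.00000) = 0.00000.
Partial sum through k=2: 5140.00.
Correction k=3: B_{6}/6! · (f^{(5)}(25) − f^{(5)}(11)) = 1/30240 · (0.00000 − 0.00000) = 0.00000.
Partial sum through k=3: 5140.00.
Correction k=4: B_{8}/8! · (f^{(7)}(25) − f^{(7)}(11)) = −1/1209600 · (0.00000 − 0.00000) = 0.00000.

S_4 ≈ 5140.00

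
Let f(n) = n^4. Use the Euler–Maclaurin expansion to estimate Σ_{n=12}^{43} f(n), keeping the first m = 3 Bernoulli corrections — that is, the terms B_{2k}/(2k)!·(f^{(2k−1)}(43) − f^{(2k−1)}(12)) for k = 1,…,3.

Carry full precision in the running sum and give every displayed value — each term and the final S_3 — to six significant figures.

∫_12^43 x^4 dx evaluates to 2.93519e+07.
Boundary: ½(f(12) + f(43)) = ½(20736.0 + 3.41880e+06) = 1.71977e+06.
Running total after boundary: 3.10717e+07.
Order-1 term: 1/12 · (318028 − 6912.00) = 25926.3.
Partial sum through k=1: 3.10976e+07.
Order-2 term: −1/720 · (1032.00 − 288.000) = -1.03333.
Partial sum through k=2: 3.10976e+07.
Order-3 term: 1/30240 · (0.00000 − 0.00000) = 0.00000.

S_3 ≈ 3.10976e+07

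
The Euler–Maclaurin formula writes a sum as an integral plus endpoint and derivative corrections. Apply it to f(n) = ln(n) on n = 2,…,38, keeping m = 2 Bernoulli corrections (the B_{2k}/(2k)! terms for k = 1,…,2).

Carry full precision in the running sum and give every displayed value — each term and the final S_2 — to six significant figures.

S_2 ≈ 102.968

∫_2^38 ln(x) dx evaluates to 100.842.
Boundary: ½(f(2) + f(38)) = ½(0.693147 + 3.63759) = 2.16537.
Integral + boundary = 103.007.
Order-1 term: 1/12 · (0.0263158 − 0.500000) = -0.0394737.
Partial sum through k=1: 102.968.
Order-2 term: −1/720 · (3.64485e-05 − 0.250000) = 0.000347172.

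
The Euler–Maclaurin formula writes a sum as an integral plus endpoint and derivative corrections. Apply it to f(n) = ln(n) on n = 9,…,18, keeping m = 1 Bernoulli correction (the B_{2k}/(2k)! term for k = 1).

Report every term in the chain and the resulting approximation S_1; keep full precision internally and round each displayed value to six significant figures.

∫_9^18 ln(x) dx evaluates to 23.2517.
½[f(9) + f(18)] = ½[2.19722 + 2.89037] = 2.54380.
Integral + boundary = 25.7955.
k=1: B_{2}/(2)! × [f^{(1)}(18) − f^{(1)}(9)] = 1/12 × (0.0555556 − 0.111111) = -0.00462963.

S_1 ≈ 25.7908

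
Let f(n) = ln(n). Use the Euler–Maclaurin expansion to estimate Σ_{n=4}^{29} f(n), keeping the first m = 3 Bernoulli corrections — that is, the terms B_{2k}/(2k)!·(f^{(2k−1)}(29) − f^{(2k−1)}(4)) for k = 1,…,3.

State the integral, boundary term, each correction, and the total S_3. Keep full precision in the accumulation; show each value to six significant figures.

Integral: ∫_4^29 ln(x) dx = 67.1064.
Endpoint term: (f(4) + f(29))/2 = (1.38629 + 3.36730)/2 = 2.37680.
Integral + boundary = 69.4832.
k=1: B_{2}/(2)! × [f^{(1)}(29) − f^{(1)}(4)] = 1/12 × (0.0344828 − 0.250000) = -0.0179598.
Running total after k=1: 69.4652.
k=2: B_{4}/(4)! × [f^{(3)}(29) − f^{(3)}(4)] = −1/720 × (8.20042e-05 − 0.0312500) = 4.32889e-05.
Running total after k=2: 69.4653.
k=3: B_{6}/(6)! × [f^{(5)}(29) − f^{(5)}(4)] = 1/30240 × (1.17010e-06 − 0.0234375) = -7.75011e-07.

S_3 ≈ 69.4653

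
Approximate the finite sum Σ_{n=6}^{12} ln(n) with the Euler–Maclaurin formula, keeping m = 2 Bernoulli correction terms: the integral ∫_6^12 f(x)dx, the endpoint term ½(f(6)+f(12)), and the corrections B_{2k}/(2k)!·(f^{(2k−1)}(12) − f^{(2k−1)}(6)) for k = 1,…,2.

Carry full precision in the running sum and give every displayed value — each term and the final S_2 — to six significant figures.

S_2 ≈ 15.1997

∫_6^12 ln(x) dx evaluates to 13.0683.
½[f(6) + f(12)] = ½[1.79176 + 2.48491] = 2.13833.
Running total after boundary: 15.2067.
k=1: B_{2}/(2)! × [f^{(1)}(12) − f^{(1)}(6)] = 1/12 × (0.0833333 − 0.166667) = -0.00694444.
After k=1: 15.1997.
k=2: B_{4}/(4)! × [f^{(3)}(12) − f^{(3)}(6)] = −1/720 × (0.00115741 − 0.00925926) = 1.12526e-05.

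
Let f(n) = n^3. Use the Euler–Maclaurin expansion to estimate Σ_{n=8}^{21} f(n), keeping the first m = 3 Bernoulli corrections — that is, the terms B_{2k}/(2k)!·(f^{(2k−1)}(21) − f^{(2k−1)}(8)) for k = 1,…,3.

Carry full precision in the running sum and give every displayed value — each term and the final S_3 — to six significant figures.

S_3 ≈ 52577.0

Integral: ∫_8^21 x^3 dx = 47596.2.
Endpoint term: (f(8) + f(21))/2 = (512.000 + 9261.00)/2 = 4886.50.
Running total after boundary: 52482.8.
Correction k=1: B_{2}/2! · (f^{(1)}(21) − f^{(1)}(8)) = 1/12 · (1323.00 − 192.000) = 94.2500.
After k=1: 52577.0.
Correction k=2: B_{4}/4! · (f^{(3)}(21) − f^{(3)}(8)) = −1/720 · (6.00000 − 6.00000) = 0.00000.
After k=2: 52577.0.
Correction k=3: B_{6}/6! · (f^{(5)}(21) − f^{(5)}(8)) = 1/30240 · (0.00000 − 0.00000) = 0.00000.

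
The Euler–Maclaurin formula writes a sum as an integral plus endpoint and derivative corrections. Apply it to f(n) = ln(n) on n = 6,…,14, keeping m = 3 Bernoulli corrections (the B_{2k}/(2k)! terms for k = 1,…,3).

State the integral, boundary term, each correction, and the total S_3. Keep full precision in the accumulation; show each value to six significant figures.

The integral term ∫_6^14 ln(x) dx = 18.1962.
Boundary: ½(f(6) + f(14)) = ½(1.79176 + 2.63906) = 2.21541.
Integral + boundary = 20.4117.
Correction k=1: B_{2}/2! · (f^{(1)}(14) − f^{(1)}(6)) = 1/12 · (0.0714286 − 0.166667) = -0.00793651.
Running total after k=1: 20.4037.
Correction k=2: B_{4}/4! · (f^{(3)}(14) − f^{(3)}(6)) = −1/720 · (0.000728863 − 0.00925926) = 1.18478e-05.
Running total after k=2: 20.4037.
Correction k=3: B_{6}/6! · (f^{(5)}(14) − f^{(5)}(6)) = 1/30240 · (4.46243e-05 − 0.00308642) = -1.00588e-07.

S_3 ≈ 20.4037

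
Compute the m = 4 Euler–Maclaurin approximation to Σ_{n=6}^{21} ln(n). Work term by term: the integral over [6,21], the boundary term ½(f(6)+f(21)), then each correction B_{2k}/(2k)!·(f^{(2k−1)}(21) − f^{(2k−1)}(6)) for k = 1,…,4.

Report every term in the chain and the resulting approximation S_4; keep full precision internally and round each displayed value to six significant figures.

∫_6^21 ln(x) dx evaluates to 38.1844.
Boundary: ½(f(6) + f(21)) = ½(1.79176 + 3.04452) = 2.41814.
So far: 40.6026.
Order-1 term: 1/12 · (0.0476190 − 0.166667) = -0.00992063.
Running total after k=1: 40.5926.
Order-2 term: −1/720 · (0.000215959 − 0.00925926) = 1.25601e-05.
Running total after k=2: 40.5926.
Order-3 term: 1/30240 · (5.87645e-06 − 0.00308642) = -1.01870e-07.
Running total after k=3: 40.5926.
Order-4 term: −1/1209600 · (3.99758e-07 − 0.00257202) = 2.12601e-09.

S_4 ≈ 40.5926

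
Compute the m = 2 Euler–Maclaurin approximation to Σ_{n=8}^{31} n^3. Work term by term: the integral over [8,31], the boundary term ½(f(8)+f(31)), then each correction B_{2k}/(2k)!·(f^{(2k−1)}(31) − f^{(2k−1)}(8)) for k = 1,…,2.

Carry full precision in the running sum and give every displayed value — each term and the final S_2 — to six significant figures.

∫_8^31 x^3 dx evaluates to 229856.
½[f(8) + f(31)] = ½[512.000 + 29791.0] = 15151.5.
So far: 245008.
Order-1 term: 1/12 · (2883.00 − 192.000) = 224.250.
Running total after k=1: 245232.
Order-2 term: −1/720 · (6.00000 − 6.00000) = 0.00000.

S_2 ≈ 245232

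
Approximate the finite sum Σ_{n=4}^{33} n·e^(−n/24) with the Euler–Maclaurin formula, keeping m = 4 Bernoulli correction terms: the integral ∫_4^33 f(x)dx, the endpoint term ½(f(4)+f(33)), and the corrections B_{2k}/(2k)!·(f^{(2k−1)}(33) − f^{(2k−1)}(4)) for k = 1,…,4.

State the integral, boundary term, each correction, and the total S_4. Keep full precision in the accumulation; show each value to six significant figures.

S_4 ≈ 228.749

∫_4^33 x·e^(−x/24) dx evaluates to 222.951.
Boundary: ½(f(4) + f(33)) = ½(3.38593 + 8.34371) = 5.86482.
Integral + boundary = 228.816.
k=1: B_{2}/(2)! × [f^{(1)}(33) − f^{(1)}(4)] = 1/12 × (-0.0948148 − 0.705401) = -0.0666847.
After k=1: 228.749.
k=2: B_{4}/(4)! × [f^{(3)}(33) − f^{(3)}(4)] = −1/720 × (0.000713306 − 0.00416383) = 4.79239e-06.
After k=2: 228.749.
k=3: B_{6}/(6)! × [f^{(5)}(33) − f^{(5)}(4)] = 1/30240 × (2.76254e-06 − 1.23316e-05) = -3.16437e-10.
After k=3: 228.749.
k=4: B_{8}/(8)! × [f^{(7)}(33) − f^{(7)}(4)] = −1/1209600 × (7.44218e-09 − 3.02679e-08) = 1.88705e-14.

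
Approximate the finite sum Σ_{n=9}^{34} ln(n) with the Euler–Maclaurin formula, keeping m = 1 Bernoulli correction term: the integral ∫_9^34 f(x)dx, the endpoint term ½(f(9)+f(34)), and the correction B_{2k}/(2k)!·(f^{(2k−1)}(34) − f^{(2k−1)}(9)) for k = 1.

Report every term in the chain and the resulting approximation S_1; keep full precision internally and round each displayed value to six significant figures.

S_1 ≈ 77.9762

The integral term ∫_9^34 ln(x) dx = 75.1212.
Endpoint term: (f(9) + f(34))/2 = (2.19722 + 3.52636)/2 = 2.86179.
So far: 77.9830.
Order-1 term: 1/12 · (0.0294118 − 0.111111) = -0.00680828.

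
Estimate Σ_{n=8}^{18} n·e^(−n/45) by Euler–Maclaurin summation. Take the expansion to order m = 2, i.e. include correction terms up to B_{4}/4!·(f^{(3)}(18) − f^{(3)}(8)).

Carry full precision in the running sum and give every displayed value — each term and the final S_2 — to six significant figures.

S_2 ≈ 105.552

Integral: ∫_8^18 x·e^(−x/45) dx = 96.1940.
½[f(8) + f(18)] = ½[6.69703 + 12.0658] = 9.38139.
So far: 105.575.
Order-1 term: 1/12 · (0.402192 − 0.688306) = -0.0238428.
Running total after k=1: 105.552.
Order-2 term: −1/720 · (0.000860658 − 0.00116670) = 4.25055e-07.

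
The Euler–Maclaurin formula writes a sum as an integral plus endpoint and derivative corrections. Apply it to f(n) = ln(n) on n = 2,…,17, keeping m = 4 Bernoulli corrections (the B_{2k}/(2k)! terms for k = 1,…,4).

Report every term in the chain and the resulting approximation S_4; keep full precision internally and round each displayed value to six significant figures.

∫_2^17 ln(x) dx evaluates to 31.7783.
½[f(2) + f(17)] = ½[0.693147 + 2.83321] = 1.76318.
Integral + boundary = 33.5415.
Order-1 term: 1/12 · (0.0588235 − 0.500000) = -0.0367647.
After k=1: 33.5047.
Order-2 term: −1/720 · (0.000407083 − 0.250000) = 0.000346657.
After k=2: 33.5051.
Order-3 term: 1/30240 · (1.69031e-05 − 0.750000) = -2.48010e-05.
After k=3: 33.5051.
Order-4 term: −1/1209600 · (1.75465e-06 − 5.62500) = 4.65030e-06.

S_4 ≈ 33.5051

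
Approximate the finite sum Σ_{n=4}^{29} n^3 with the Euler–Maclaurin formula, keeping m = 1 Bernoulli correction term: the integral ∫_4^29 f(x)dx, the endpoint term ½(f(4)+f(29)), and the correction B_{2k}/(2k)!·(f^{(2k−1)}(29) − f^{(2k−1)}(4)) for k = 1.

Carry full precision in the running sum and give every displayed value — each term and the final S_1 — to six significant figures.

Integral: ∫_4^29 x^3 dx = 176756.
½[f(4) + f(29)] = ½[64.0000 + 24389.0] = 12226.5.
So far: 188983.
Correction k=1: B_{2}/2! · (f^{(1)}(29) − f^{(1)}(4)) = 1/12 · (2523.00 − 48.0000) = 206.250.

S_1 ≈ 189189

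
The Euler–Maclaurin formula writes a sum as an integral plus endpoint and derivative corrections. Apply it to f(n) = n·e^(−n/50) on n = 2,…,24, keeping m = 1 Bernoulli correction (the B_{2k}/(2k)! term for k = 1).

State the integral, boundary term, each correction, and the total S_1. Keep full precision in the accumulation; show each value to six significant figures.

Integral: ∫_2^24 x·e^(−x/50) dx = 208.554.
Endpoint term: (f(2) + f(24))/2 = (1.92158 + 14.8508)/2 = 8.38619.
Integral + boundary = 216.940.
Order-1 term: 1/12 · (0.321767 − 0.922358) = -0.0500492.

S_1 ≈ 216.890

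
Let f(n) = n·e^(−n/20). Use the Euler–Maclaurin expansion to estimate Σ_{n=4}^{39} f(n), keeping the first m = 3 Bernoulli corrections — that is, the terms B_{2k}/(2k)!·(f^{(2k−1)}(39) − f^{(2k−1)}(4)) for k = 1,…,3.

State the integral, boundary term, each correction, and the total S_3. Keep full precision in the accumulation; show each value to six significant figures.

S_3 ≈ 229.453

∫_4^39 x·e^(−x/20) dx evaluates to 225.107.
½[f(4) + f(39)] = ½[3.27492 + 5.54869] = 4.41181.
Integral + boundary = 229.519.
k=1: B_{2}/(2)! × [f^{(1)}(39) − f^{(1)}(4)] = 1/12 × (-0.135160 − 0.654985) = -0.0658454.
Partial sum through k=1: 229.453.
k=2: B_{4}/(4)! × [f^{(3)}(39) − f^{(3)}(4)] = −1/720 × (0.000373469 − 0.00573112) = 7.44117e-06.
Partial sum through k=2: 229.453.
k=3: B_{6}/(6)! × [f^{(5)}(39) − f^{(5)}(4)] = 1/30240 × (2.71210e-06 − 2.45619e-05) = -7.22547e-10.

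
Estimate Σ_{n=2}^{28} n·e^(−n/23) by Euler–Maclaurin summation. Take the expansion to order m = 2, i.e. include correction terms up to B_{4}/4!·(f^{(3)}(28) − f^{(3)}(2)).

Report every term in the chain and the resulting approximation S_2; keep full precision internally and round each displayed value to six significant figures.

Integral: ∫_2^28 x·e^(−x/23) dx = 179.903.
Endpoint term: (f(2) + f(28))/2 = (1.83343 + 8.28804)/2 = 5.06074.
Integral + boundary = 184.963.
Correction k=1: B_{2}/2! · (f^{(1)}(28) − f^{(1)}(2)) = 1/12 · (-0.0643481 − 0.837002) = -0.0751125.
Partial sum through k=1: 184.888.
Correction k=2: B_{4}/4! · (f^{(3)}(28) − f^{(3)}(2)) = −1/720 · (0.000997457 − 0.00504808) = 5.62587e-06.

S_2 ≈ 184.888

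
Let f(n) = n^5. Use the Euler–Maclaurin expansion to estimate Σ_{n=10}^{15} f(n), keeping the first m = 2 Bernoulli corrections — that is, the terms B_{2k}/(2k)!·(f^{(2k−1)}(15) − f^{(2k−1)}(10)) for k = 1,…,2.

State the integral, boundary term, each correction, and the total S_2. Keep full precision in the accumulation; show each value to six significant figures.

The integral term ∫_10^15 x^5 dx = 1.73177e+06.
Boundary: ½(f(10) + f(15)) = ½(100000 + 759375) = 429688.
Integral + boundary = 2.16146e+06.
Order-1 term: 1/12 · (253125 − 50000.0) = 16927.1.
Running total after k=1: 2.17839e+06.
Order-2 term: −1/720 · (13500.0 − 6000.00) = -10.4167.

S_2 ≈ 2.17838e+06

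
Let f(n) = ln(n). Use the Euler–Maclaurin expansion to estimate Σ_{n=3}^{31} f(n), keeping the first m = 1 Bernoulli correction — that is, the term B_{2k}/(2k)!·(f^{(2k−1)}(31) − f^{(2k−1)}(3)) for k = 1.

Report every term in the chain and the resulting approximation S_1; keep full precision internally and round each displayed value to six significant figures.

S_1 ≈ 77.3990

Integral: ∫_3^31 ln(x) dx = 75.1578.
½[f(3) + f(31)] = ½[1.09861 + 3.43399] = 2.26630.
So far: 77.4241.
Correction k=1: B_{2}/2! · (f^{(1)}(31) − f^{(1)}(3)) = 1/12 · (0.0322581 − 0.333333) = -0.0250896.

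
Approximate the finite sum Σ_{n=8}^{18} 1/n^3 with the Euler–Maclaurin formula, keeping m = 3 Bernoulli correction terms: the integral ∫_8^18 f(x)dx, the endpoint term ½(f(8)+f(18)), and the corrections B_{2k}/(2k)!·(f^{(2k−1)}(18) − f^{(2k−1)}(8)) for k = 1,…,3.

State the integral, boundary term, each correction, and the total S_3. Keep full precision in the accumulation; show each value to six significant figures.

S_3 ≈ 0.00738993

Integral: ∫_8^18 1/x^3 dx = 0.00626929.
Boundary: ½(f(8) + f(18)) = ½(0.00195312 + 0.000171468) = 0.00106230.
So far: 0.00733159.
Correction k=1: B_{2}/2! · (f^{(1)}(18) − f^{(1)}(8)) = 1/12 · (-2.85780e-05 − (-0.000732422)) = 5.86537e-05.
Partial sum through k=1: 0.00739024.
Correction k=2: B_{4}/4! · (f^{(3)}(18) − f^{(3)}(8)) = −1/720 · (-1.76407e-06 − (-0.000228882)) = -3.15441e-07.
Partial sum through k=2: 0.00738992.
Correction k=3: B_{6}/6! · (f^{(5)}(18) − f^{(5)}(8)) = 1/30240 · (-2.28676e-07 − (-0.000150204)) = 4.95949e-09.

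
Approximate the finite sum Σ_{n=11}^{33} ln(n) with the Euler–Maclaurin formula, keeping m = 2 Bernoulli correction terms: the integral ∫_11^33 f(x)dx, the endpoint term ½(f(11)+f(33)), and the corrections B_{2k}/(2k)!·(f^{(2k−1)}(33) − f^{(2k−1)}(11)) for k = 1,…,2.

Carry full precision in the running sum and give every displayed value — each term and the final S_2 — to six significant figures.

Integral: ∫_11^33 ln(x) dx = 67.0079.
Boundary: ½(f(11) + f(33)) = ½(2.39790 + 3.49651) = 2.94720.
Integral + boundary = 69.9551.
Correction k=1: B_{2}/2! · (f^{(1)}(33) − f^{(1)}(11)) = 1/12 · (0.0303030 − 0.0909091) = -0.00505051.
After k=1: 69.9501.
Correction k=2: B_{4}/4! · (f^{(3)}(33) − f^{(3)}(11)) = −1/720 · (5.56529e-05 − 0.00150263) = 2.00969e-06.

S_2 ≈ 69.9501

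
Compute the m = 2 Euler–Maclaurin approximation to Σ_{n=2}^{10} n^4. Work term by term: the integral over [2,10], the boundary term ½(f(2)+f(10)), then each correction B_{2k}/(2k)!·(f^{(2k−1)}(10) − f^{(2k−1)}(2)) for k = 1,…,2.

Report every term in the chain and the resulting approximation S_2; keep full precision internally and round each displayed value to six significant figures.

The integral term ∫_2^10 x^4 dx = 19993.6.
Endpoint term: (f(2) + f(10))/2 = (16.0000 + 10000.0)/2 = 5008.00.
Integral + boundary = 25001.6.
Correction k=1: B_{2}/2! · (f^{(1)}(10) − f^{(1)}(2)) = 1/12 · (4000.00 − 32.0000) = 330.667.
After k=1: 25332.3.
Correction k=2: B_{4}/4! · (f^{(3)}(10) − f^{(3)}(2)) = −1/720 · (240.000 − 48.0000) = -0.266667.

S_2 ≈ 25332.0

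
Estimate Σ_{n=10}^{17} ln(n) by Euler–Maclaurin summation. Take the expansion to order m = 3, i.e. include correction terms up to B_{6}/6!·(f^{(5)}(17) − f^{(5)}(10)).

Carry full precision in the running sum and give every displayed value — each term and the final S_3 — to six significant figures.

S_3 ≈ 20.7032

∫_10^17 ln(x) dx evaluates to 18.1388.
Endpoint term: (f(10) + f(17))/2 = (2.30259 + 2.83321)/2 = 2.56790.
Running total after boundary: 20.7067.
Order-1 term: 1/12 · (0.0588235 − 0.100000) = -0.00343137.
Running total after k=1: 20.7032.
Order-2 term: −1/720 · (0.000407083 − 0.00200000) = 2.21238e-06.
Running total after k=2: 20.7032.
Order-3 term: 1/30240 · (1.69031e-05 − 0.000240000) = -7.37754e-09.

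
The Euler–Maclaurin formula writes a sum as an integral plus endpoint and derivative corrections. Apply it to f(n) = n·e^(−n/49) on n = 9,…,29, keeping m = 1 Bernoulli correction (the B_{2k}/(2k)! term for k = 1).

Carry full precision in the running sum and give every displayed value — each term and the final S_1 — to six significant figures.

The integral term ∫_9^29 x·e^(−x/49) dx = 250.383.
Endpoint term: (f(9) + f(29))/2 = (7.48987 + 16.0460)/2 = 11.7679.
So far: 262.151.
Order-1 term: 1/12 · (0.225841 − 0.679353) = -0.0377927.

S_1 ≈ 262.113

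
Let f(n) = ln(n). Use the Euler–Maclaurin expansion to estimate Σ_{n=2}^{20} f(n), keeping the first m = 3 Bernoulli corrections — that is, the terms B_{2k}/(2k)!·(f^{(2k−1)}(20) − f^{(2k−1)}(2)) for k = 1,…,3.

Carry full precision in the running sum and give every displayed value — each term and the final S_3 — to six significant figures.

The integral term ∫_2^20 ln(x) dx = 40.5284.
Endpoint term: (f(2) + f(20))/2 = (0.693147 + 2.99573)/2 = 1.84444.
Integral + boundary = 42.3728.
Correction k=1: B_{2}/2! · (f^{(1)}(20) − f^{(1)}(2)) = 1/12 · (0.0500000 − 0.500000) = -0.0375000.
Running total after k=1: 42.3353.
Correction k=2: B_{4}/4! · (f^{(3)}(20) − f^{(3)}(2)) = −1/720 · (0.000250000 − 0.250000) = 0.000346875.
Running total after k=2: 42.3356.
Correction k=3: B_{6}/6! · (f^{(5)}(20) − f^{(5)}(2)) = 1/30240 · (7.50000e-06 − 0.750000) = -2.48013e-05.

S_3 ≈ 42.3356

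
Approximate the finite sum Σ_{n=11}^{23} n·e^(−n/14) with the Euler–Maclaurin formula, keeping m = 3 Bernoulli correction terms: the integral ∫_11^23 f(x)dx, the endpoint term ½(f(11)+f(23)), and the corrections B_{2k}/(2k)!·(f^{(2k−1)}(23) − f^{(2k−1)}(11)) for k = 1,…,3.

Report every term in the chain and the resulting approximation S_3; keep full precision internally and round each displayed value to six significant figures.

S_3 ≈ 64.0457

The integral term ∫_11^23 x·e^(−x/14) dx = 59.3329.
Endpoint term: (f(11) + f(23))/2 = (5.01373 + 4.44881)/2 = 4.73127.
Running total after boundary: 64.0642.
k=1: B_{2}/(2)! × [f^{(1)}(23) − f^{(1)}(11)] = 1/12 × (-0.124346 − 0.0976701) = -0.0185013.
After k=1: 64.0457.
k=2: B_{4}/(4)! × [f^{(3)}(23) − f^{(3)}(11)] = −1/720 × (0.00133932 − 0.00514928) = 5.29160e-06.
After k=2: 64.0457.
k=3: B_{6}/(6)! × [f^{(5)}(23) − f^{(5)}(11)] = 1/30240 × (1.69034e-05 − 5.00012e-05) = -1.09450e-09.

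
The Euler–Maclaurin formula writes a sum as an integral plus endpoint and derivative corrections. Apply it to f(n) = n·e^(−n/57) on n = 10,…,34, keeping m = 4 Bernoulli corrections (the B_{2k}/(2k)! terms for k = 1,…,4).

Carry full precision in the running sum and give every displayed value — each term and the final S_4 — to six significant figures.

S_4 ≈ 361.308

Integral: ∫_10^34 x·e^(−x/57) dx = 347.789.
Boundary: ½(f(10) + f(34)) = ½(8.39089 + 18.7252) = 13.5580.
Integral + boundary = 361.347.
Correction k=1: B_{2}/2! · (f^{(1)}(34) − f^{(1)}(10)) = 1/12 · (0.222229 − 0.691880) = -0.0391376.
Running total after k=1: 361.308.
Correction k=2: B_{4}/4! · (f^{(3)}(34) − f^{(3)}(10)) = −1/720 · (0.000407421 − 0.000729473) = 4.47295e-07.
Running total after k=2: 361.308.
Correction k=3: B_{6}/6! · (f^{(5)}(34) − f^{(5)}(10)) = 1/30240 · (2.29745e-07 − 3.83501e-07) = -5.08451e-12.
Running total after k=3: 361.308.
Correction k=4: B_{8}/8! · (f^{(7)}(34) − f^{(7)}(10)) = −1/1209600 · (1.02829e-10 − 1.66968e-10) = 5.30250e-17.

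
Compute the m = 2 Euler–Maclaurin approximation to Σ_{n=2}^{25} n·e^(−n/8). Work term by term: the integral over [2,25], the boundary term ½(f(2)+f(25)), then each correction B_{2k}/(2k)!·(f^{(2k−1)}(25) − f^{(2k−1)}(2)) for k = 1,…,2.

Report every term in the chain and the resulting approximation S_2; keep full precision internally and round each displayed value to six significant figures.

S_2 ≈ 51.9763

Integral: ∫_2^25 x·e^(−x/8) dx = 50.7047.
½[f(2) + f(25)] = ½[1.55760 + 1.09842] = 1.32801.
Running total after boundary: 52.0327.
Order-1 term: 1/12 · (-0.0933660 − 0.584101) = -0.0564555.
Partial sum through k=1: 51.9763.
Order-2 term: −1/720 · (-8.58143e-05 − 0.0334641) = 4.65971e-05.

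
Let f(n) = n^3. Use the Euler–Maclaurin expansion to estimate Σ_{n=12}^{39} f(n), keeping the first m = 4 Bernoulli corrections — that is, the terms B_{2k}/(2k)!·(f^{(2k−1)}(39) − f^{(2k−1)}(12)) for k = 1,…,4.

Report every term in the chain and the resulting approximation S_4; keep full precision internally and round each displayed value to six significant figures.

The integral term ∫_12^39 x^3 dx = 573176.
Boundary: ½(f(12) + f(39)) = ½(1728.00 + 59319.0) = 30523.5.
Running total after boundary: 603700.
Correction k=1: B_{2}/2! · (f^{(1)}(39) − f^{(1)}(12)) = 1/12 · (4563.00 − 432.000) = 344.250.
After k=1: 604044.
Correction k=2: B_{4}/4! · (f^{(3)}(39) − f^{(3)}(12)) = −1/720 · (6.00000 − 6.00000) = 0.00000.
After k=2: 604044.
Correction k=3: B_{6}/6! · (f^{(5)}(39) − f^{(5)}(12)) = 1/30240 · (0.00000 − 0.00000) = 0.00000.
After k=3: 604044.
Correction k=4: B_{8}/8! · (f^{(7)}(39) − f^{(7)}(12)) = −1/1209600 · (0.00000 − 0.00000) = 0.00000.

S_4 ≈ 604044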